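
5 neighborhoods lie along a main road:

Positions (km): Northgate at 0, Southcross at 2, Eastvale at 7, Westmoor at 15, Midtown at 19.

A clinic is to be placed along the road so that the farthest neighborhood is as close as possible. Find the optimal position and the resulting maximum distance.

location 9.5, max distance 9.5

The 1-center on a line is the midpoint of the two extreme points: leftmost at 0, rightmost at 19.
Optimal location = (0 + 19)/2 = 9.5; maximum distance = (19 − 0)/2 = 9.5.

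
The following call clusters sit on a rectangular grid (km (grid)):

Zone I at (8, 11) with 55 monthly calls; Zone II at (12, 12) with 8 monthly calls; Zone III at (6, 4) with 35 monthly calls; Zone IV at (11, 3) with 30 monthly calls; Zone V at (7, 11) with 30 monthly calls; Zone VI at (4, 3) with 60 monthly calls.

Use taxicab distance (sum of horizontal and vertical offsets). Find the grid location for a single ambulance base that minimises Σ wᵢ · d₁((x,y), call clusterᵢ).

Manhattan distance separates: Σwᵢ(|x−xᵢ|+|y−yᵢ|) = Σwᵢ|x−xᵢ| + Σwᵢ|y−yᵢ|, so x and y are optimised independently as 1-D weighted medians.
Total weight W = 218; half = 109.
x-coordinate, sorted with cumulative weight:
  x=4 (Zone VI, w=60) cum 60
  x=6 (Zone III, w=35) cum 95
  x=7 (Zone V, w=30) cum 125  ← median
  x=8 (Zone I, w=55) cum 180
  x=11 (Zone IV, w=30) cum 210
  x=12 (Zone II, w=8) cum 218
⇒ x* = 7
y-coordinate, sorted with cumulative weight:
  y=3 (Zone IV, w=30) cum 30
  y=3 (Zone VI, w=60) cum 90
  y=4 (Zone III, w=35) cum 125  ← median
  y=11 (Zone I, w=55) cum 180
  y=11 (Zone V, w=30) cum 210
  y=12 (Zone II, w=8) cum 218
⇒ y* = 4

(7, 4)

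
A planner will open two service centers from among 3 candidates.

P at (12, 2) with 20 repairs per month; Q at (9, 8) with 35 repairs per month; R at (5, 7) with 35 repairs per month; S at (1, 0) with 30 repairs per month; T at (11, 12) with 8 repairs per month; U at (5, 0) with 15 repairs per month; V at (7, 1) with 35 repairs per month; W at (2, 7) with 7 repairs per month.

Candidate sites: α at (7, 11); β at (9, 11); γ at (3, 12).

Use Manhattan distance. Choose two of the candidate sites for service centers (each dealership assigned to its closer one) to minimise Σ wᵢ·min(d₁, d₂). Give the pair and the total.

{α, β}, total 1697

Evaluate every pair (each demand assigned to the nearer of the two):
  {α, β}: total = 1697
  {β, γ}: total = 1706
  {α, γ}: total = 1712
Best pair: {α, β} with total 1697.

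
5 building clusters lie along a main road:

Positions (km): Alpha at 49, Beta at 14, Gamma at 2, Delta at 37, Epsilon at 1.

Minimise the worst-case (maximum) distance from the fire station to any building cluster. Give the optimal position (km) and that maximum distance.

The 1-center on a line is the midpoint of the two extreme points: leftmost at 1, rightmost at 49.
Optimal location = (1 + 49)/2 = 25; maximum distance = (49 − 1)/2 = 24.

location 25, max distance 24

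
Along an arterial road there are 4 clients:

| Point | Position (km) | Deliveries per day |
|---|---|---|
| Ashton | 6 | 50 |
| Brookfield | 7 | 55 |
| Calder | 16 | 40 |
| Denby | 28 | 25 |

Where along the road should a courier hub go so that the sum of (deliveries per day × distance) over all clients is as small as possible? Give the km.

For a sum of weighted absolute distances on a line, the optimum is the weighted median (not the mean). Total weight W = 170; half-weight = 85.
Sort by position and accumulate weight:
  km 6 (Ashton, w=50) → cum 50
  km 7 (Brookfield, w=55) → cum 105  ≥ 85 → median here
  km 16 (Calder, w=40) → cum 145
  km 28 (Denby, w=25) → cum 170
Optimal location: km 7.

x = 7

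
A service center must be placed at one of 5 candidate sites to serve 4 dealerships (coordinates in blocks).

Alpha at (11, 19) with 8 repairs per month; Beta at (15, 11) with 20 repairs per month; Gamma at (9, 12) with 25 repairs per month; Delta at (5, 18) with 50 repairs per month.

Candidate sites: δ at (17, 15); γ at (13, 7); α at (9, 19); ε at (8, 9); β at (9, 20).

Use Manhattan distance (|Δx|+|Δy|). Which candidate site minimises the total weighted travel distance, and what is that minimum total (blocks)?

α, total 721 blocks

Total weighted distance at each candidate:
  δ (17, 15): total = 1225
  γ (13, 7): total = 1407
  α (9, 19): total = 721
  ε (8, 9): total = 984
  β (9, 20): total = 824
Minimum is at α with total 721 blocks.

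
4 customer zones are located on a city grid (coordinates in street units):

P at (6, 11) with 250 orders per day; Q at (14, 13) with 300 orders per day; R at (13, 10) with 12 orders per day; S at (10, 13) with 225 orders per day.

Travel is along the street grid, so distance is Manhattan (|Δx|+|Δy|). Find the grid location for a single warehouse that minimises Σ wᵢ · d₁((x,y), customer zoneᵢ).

Manhattan distance separates: Σwᵢ(|x−xᵢ|+|y−yᵢ|) = Σwᵢ|x−xᵢ| + Σwᵢ|y−yᵢ|, so x and y are optimised independently as 1-D weighted medians.
Total weight W = 787; half = 393.5.
x-coordinate, sorted with cumulative weight:
  x=6 (P, w=250) cum 250
  x=10 (S, w=225) cum 475  ← median
  x=13 (R, w=12) cum 487
  x=14 (Q, w=300) cum 787
⇒ x* = 10
y-coordinate, sorted with cumulative weight:
  y=10 (R, w=12) cum 12
  y=11 (P, w=250) cum 262
  y=13 (Q, w=300) cum 562  ← median
  y=13 (S, w=225) cum 787
⇒ y* = 13

(10, 13)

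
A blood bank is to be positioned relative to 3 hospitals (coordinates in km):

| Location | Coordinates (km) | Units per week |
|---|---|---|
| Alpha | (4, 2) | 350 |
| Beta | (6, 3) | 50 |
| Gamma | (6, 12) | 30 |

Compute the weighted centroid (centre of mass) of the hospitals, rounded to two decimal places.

The minimiser of Σwᵢ‖p−pᵢ‖² is the weighted centroid p* = (Σwᵢpᵢ)/(Σwᵢ).
Σwᵢ = 430.
Σwᵢxᵢ = 350·4 + 50·6 + 30·6 = 1880.
Σwᵢyᵢ = 350·2 + 50·3 + 30·12 = 1210.
x* = 1880/430 = 4.37, y* = 1210/430 = 2.81.

(4.37, 2.81)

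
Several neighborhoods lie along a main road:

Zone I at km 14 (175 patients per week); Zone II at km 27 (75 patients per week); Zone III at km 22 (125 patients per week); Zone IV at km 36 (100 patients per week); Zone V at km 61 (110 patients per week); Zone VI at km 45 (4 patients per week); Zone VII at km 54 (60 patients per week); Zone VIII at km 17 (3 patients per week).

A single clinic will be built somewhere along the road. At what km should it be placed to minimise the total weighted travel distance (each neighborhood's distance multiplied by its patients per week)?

For a sum of weighted absolute distances on a line, the optimum is the weighted median (not the mean). Total weight W = 652; half-weight = 326.
Sort by position and accumulate weight:
  km 14 (Zone I, w=175) → cum 175
  km 17 (Zone VIII, w=3) → cum 178
  km 22 (Zone III, w=125) → cum 303
  km 27 (Zone II, w=75) → cum 378  ≥ 326 → median here
  km 36 (Zone IV, w=100) → cum 478
  km 45 (Zone VI, w=4) → cum 482
  km 54 (Zone VII, w=60) → cum 542
  km 61 (Zone V, w=110) → cum 652
Optimal location: km 27.

x = 27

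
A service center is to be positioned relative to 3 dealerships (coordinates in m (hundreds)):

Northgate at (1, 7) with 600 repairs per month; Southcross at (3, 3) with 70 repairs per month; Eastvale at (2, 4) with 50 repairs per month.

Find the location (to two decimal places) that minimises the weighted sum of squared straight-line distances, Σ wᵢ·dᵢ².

(1.26, 6.40)

The minimiser of Σwᵢ‖p−pᵢ‖² is the weighted centroid p* = (Σwᵢpᵢ)/(Σwᵢ).
Σwᵢ = 720.
Σwᵢxᵢ = 600·1 + 70·3 + 50·2 = 910.
Σwᵢyᵢ = 600·7 + 70·3 + 50·4 = 4610.
x* = 910/720 = 1.26, y* = 4610/720 = 6.40.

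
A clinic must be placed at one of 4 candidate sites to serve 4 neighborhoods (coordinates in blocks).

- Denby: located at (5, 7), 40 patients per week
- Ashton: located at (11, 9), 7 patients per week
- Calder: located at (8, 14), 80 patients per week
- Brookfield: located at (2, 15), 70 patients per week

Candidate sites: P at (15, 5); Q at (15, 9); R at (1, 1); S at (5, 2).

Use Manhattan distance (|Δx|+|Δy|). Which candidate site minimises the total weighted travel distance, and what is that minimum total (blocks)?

Total weighted distance at each candidate:
  P (15, 5): total = 3426
  Q (15, 9): total = 2798
  R (1, 1): total = 3176
  S (5, 2): total = 2611
Minimum is at S with total 2611 blocks.

S, total 2611 blocks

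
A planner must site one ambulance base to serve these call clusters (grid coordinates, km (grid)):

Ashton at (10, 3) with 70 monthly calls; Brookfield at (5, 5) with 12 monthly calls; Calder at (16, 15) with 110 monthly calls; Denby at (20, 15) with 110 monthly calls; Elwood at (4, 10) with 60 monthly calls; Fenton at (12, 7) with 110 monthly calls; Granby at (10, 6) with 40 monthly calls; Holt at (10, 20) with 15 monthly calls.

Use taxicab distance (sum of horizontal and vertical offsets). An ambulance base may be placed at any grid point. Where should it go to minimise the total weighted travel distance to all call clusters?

(12, 10)

Manhattan distance separates: Σwᵢ(|x−xᵢ|+|y−yᵢ|) = Σwᵢ|x−xᵢ| + Σwᵢ|y−yᵢ|, so x and y are optimised independently as 1-D weighted medians.
Total weight W = 527; half = 263.5.
x-coordinate, sorted with cumulative weight:
  x=4 (Elwood, w=60) cum 60
  x=5 (Brookfield, w=12) cum 72
  x=10 (Ashton, w=70) cum 142
  x=10 (Granby, w=40) cum 182
  x=10 (Holt, w=15) cum 197
  x=12 (Fenton, w=110) cum 307  ← median
  x=16 (Calder, w=110) cum 417
  x=20 (Denby, w=110) cum 527
⇒ x* = 12
y-coordinate, sorted with cumulative weight:
  y=3 (Ashton, w=70) cum 70
  y=5 (Brookfield, w=12) cum 82
  y=6 (Granby, w=40) cum 122
  y=7 (Fenton, w=110) cum 232
  y=10 (Elwood, w=60) cum 292  ← median
  y=15 (Calder, w=110) cum 402
  y=15 (Denby, w=110) cum 512
  y=20 (Holt, w=15) cum 527
⇒ y* = 10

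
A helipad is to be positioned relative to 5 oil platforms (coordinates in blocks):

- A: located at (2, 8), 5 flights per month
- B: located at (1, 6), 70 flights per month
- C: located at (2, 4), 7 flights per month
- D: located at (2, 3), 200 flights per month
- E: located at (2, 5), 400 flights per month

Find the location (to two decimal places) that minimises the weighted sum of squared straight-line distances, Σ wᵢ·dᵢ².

The minimiser of Σwᵢ‖p−pᵢ‖² is the weighted centroid p* = (Σwᵢpᵢ)/(Σwᵢ).
Σwᵢ = 682.
Σwᵢxᵢ = 5·2 + 70·1 + 7·2 + 200·2 + 400·2 = 1294.
Σwᵢyᵢ = 5·8 + 70·6 + 7·4 + 200·3 + 400·5 = 3088.
x* = 1294/682 = 1.90, y* = 3088/682 = 4.53.

(1.90, 4.53)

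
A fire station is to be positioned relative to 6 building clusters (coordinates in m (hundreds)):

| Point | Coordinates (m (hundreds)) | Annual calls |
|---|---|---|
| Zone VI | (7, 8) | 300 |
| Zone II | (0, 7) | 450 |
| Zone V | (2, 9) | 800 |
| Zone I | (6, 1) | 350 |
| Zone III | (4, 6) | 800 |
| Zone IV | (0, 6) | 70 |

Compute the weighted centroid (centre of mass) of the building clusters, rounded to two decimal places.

The minimiser of Σwᵢ‖p−pᵢ‖² is the weighted centroid p* = (Σwᵢpᵢ)/(Σwᵢ).
Σwᵢ = 2770.
Σwᵢxᵢ = 300·7 + 450·0 + 800·2 + 350·6 + 800·4 + 70·0 = 9000.
Σwᵢyᵢ = 300·8 + 450·7 + 800·9 + 350·1 + 800·6 + 70·6 = 18320.
x* = 9000/2770 = 3.25, y* = 18320/2770 = 6.61.

(3.25, 6.61)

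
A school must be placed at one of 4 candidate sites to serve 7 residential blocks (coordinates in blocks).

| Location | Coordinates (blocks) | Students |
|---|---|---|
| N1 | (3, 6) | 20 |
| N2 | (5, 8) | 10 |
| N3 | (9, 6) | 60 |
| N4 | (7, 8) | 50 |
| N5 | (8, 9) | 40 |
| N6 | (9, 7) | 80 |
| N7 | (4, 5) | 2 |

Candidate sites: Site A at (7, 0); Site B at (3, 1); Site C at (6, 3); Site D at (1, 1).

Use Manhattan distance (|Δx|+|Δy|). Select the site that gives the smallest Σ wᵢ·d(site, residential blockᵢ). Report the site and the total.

Total weighted distance at each candidate:
  Site A (7, 0): total = 2316
  Site B (3, 1): total = 2890
  Site C (6, 3): total = 1728
  Site D (1, 1): total = 3414
Minimum is at Site C with total 1728 blocks.

Site C, total 1728 blocks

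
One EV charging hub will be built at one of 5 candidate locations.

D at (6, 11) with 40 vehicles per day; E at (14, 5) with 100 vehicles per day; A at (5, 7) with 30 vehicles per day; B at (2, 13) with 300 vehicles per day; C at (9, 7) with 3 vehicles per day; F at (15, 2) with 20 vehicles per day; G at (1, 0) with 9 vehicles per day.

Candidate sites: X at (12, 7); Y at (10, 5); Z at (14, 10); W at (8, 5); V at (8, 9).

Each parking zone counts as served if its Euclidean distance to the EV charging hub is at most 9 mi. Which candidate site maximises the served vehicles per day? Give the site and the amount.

Coverage radius r = 9 mi; a point is covered iff (Δx)²+(Δy)² ≤ 9² = 81.
  X (12, 7): covers {D, E, A, C, F} → 193
  Y (10, 5): covers {D, E, A, C, F} → 193
  Z (14, 10): covers {D, E, C, F} → 163
  W (8, 5): covers {D, E, A, C, F, G} → 202
  V (8, 9): covers {D, E, A, B, C} → 473
Maximum coverage at V: 473 vehicles per day.

V, covering 473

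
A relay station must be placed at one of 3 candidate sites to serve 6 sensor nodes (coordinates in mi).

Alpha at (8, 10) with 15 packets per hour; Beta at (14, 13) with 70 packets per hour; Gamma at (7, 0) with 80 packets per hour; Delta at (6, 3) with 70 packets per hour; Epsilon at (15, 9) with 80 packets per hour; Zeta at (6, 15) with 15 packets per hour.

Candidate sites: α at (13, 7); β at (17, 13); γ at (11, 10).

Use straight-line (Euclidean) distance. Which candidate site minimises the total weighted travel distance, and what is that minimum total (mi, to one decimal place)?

α, total 2200.9 mi

Total weighted distance at each candidate:
  α (13, 7): total = 2200.9
  β (17, 13): total = 3230.5
  γ (11, 10): total = 2241.7
Minimum is at α with total 2200.9 mi.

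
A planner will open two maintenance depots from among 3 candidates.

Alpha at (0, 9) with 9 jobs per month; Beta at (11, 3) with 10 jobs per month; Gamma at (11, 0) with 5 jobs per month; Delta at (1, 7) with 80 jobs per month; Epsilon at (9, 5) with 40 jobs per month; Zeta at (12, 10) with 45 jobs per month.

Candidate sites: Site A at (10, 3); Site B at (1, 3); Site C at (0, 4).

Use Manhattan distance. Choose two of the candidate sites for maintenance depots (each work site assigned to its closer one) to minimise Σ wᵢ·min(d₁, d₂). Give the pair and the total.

{Site A, Site C}, total 920

Evaluate every pair (each demand assigned to the nearer of the two):
  {Site A, Site C}: total = 920
  {Site A, Site B}: total = 938
  {Site B, Site C}: total = 1740
Best pair: {Site A, Site C} with total 920.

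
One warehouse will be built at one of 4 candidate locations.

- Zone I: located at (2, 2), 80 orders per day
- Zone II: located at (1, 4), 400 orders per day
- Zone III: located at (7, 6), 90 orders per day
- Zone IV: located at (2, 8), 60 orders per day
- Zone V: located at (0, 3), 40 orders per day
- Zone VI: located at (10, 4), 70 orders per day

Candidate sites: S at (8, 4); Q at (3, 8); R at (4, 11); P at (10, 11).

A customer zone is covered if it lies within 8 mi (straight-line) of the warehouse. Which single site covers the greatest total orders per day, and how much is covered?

Coverage radius r = 8 mi; a point is covered iff (Δx)²+(Δy)² ≤ 8² = 64.
  S (8, 4): covers {Zone I, Zone II, Zone III, Zone IV, Zone VI} → 700
  Q (3, 8): covers {Zone I, Zone II, Zone III, Zone IV, Zone V} → 670
  R (4, 11): covers {Zone II, Zone III, Zone IV} → 550
  P (10, 11): covers {Zone III, Zone VI} → 160
Maximum coverage at S: 700 orders per day.

S, covering 700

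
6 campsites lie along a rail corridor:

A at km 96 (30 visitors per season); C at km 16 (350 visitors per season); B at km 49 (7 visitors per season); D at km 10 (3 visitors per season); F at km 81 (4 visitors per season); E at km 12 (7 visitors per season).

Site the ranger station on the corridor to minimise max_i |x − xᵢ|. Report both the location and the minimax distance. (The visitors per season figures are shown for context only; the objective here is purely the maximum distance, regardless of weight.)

location 53, max distance 43

The 1-center on a line is the midpoint of the two extreme points: leftmost at 10, rightmost at 96.
Optimal location = (10 + 96)/2 = 53; maximum distance = (96 − 10)/2 = 43.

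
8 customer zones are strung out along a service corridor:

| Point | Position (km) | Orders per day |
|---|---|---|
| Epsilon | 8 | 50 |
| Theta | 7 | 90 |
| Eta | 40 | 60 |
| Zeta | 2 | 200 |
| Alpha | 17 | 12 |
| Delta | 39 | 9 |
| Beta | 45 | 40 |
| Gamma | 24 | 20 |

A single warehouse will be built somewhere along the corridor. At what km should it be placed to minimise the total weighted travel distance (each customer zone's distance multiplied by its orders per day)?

For a sum of weighted absolute distances on a line, the optimum is the weighted median (not the mean). Total weight W = 481; half-weight = 240.5.
Sort by position and accumulate weight:
  km 2 (Zeta, w=200) → cum 200
  km 7 (Theta, w=90) → cum 290  ≥ 240.5 → median here
  km 8 (Epsilon, w=50) → cum 340
  km 17 (Alpha, w=12) → cum 352
  km 24 (Gamma, w=20) → cum 372
  km 39 (Delta, w=9) → cum 381
  km 40 (Eta, w=60) → cum 441
  km 45 (Beta, w=40) → cum 481
Optimal location: km 7.

x = 7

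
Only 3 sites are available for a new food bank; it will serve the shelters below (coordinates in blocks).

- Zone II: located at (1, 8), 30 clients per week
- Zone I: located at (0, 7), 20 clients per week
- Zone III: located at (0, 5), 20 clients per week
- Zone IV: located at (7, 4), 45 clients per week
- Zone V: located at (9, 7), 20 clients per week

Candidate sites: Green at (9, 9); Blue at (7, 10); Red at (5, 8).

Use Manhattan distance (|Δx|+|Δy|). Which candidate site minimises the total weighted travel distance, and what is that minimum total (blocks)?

Red, total 770 blocks

Total weighted distance at each candidate:
  Green (9, 9): total = 1105
  Blue (7, 10): total = 1050
  Red (5, 8): total = 770
Minimum is at Red with total 770 blocks.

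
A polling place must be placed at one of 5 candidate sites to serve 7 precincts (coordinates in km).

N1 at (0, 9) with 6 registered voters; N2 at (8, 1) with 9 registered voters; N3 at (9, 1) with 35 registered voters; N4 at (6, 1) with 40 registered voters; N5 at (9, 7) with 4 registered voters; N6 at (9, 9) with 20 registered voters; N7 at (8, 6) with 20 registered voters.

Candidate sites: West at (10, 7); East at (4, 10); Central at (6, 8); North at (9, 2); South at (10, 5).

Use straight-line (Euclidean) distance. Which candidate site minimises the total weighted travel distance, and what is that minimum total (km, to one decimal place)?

Total weighted distance at each candidate:
  West (10, 7): total = 712.9
  East (4, 10): total = 1080.9
  Central (6, 8): total = 781.0
  North (9, 2): total = 485.1
  South (10, 5): total = 611.6
Minimum is at North with total 485.1 km.

North, total 485.1 km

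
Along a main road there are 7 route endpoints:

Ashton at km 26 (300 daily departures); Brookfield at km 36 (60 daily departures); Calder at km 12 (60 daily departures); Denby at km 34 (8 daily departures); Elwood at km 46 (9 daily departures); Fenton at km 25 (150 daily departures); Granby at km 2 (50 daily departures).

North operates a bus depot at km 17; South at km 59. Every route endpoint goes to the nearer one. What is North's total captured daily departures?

The indifferent point is the midpoint (17+59)/2 = 38; route endpoints left of it (closer to North at 17) go to North, those right go to South.
  Granby at 2 (w=50) → North
  Calder at 12 (w=60) → North
  Fenton at 25 (w=150) → North
  Ashton at 26 (w=300) → North
  Denby at 34 (w=8) → North
  Brookfield at 36 (w=60) → North
  Elwood at 46 (w=9) → South
North captures 628; South captures 9.

628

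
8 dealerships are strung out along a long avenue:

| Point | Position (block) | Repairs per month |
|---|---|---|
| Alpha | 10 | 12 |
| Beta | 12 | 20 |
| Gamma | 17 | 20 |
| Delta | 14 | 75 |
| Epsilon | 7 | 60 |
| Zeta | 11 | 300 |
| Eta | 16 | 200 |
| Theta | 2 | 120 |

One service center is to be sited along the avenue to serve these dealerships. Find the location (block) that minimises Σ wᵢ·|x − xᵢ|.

x = 11

For a sum of weighted absolute distances on a line, the optimum is the weighted median (not the mean). Total weight W = 807; half-weight = 403.5.
Sort by position and accumulate weight:
  block 2 (Theta, w=120) → cum 120
  block 7 (Epsilon, w=60) → cum 180
  block 10 (Alpha, w=12) → cum 192
  block 11 (Zeta, w=300) → cum 492  ≥ 403.5 → median here
  block 12 (Beta, w=20) → cum 512
  block 14 (Delta, w=75) → cum 587
  block 16 (Eta, w=200) → cum 787
  block 17 (Gamma, w=20) → cum 807
Optimal location: block 11.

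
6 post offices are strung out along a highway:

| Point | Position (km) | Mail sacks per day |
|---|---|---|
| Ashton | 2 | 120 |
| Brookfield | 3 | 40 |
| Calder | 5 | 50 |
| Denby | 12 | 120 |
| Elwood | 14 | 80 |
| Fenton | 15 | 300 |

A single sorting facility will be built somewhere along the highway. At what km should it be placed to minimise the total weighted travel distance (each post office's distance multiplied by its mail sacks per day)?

For a sum of weighted absolute distances on a line, the optimum is the weighted median (not the mean). Total weight W = 710; half-weight = 355.
Sort by position and accumulate weight:
  km 2 (Ashton, w=120) → cum 120
  km 3 (Brookfield, w=40) → cum 160
  km 5 (Calder, w=50) → cum 210
  km 12 (Denby, w=120) → cum 330
  km 14 (Elwood, w=80) → cum 410  ≥ 355 → median here
  km 15 (Fenton, w=300) → cum 710
Optimal location: km 14.

x = 14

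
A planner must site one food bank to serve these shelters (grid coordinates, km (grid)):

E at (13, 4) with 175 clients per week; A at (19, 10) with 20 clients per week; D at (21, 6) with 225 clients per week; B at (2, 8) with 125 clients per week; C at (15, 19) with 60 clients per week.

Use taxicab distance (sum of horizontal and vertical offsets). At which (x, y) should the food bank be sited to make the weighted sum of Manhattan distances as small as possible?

Manhattan distance separates: Σwᵢ(|x−xᵢ|+|y−yᵢ|) = Σwᵢ|x−xᵢ| + Σwᵢ|y−yᵢ|, so x and y are optimised independently as 1-D weighted medians.
Total weight W = 605; half = 302.5.
x-coordinate, sorted with cumulative weight:
  x=2 (B, w=125) cum 125
  x=13 (E, w=175) cum 300
  x=15 (C, w=60) cum 360  ← median
  x=19 (A, w=20) cum 380
  x=21 (D, w=225) cum 605
⇒ x* = 15
y-coordinate, sorted with cumulative weight:
  y=4 (E, w=175) cum 175
  y=6 (D, w=225) cum 400  ← median
  y=8 (B, w=125) cum 525
  y=10 (A, w=20) cum 545
  y=19 (C, w=60) cum 605
⇒ y* = 6

(15, 6)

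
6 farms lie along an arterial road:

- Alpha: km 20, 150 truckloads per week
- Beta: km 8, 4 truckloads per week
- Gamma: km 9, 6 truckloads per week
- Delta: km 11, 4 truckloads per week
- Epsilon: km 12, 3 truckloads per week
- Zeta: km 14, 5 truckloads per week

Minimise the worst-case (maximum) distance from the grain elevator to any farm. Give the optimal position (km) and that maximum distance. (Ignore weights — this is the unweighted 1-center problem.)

location 14, max distance 6

The 1-center on a line is the midpoint of the two extreme points: leftmost at 8, rightmost at 20.
Optimal location = (8 + 20)/2 = 14; maximum distance = (20 − 8)/2 = 6.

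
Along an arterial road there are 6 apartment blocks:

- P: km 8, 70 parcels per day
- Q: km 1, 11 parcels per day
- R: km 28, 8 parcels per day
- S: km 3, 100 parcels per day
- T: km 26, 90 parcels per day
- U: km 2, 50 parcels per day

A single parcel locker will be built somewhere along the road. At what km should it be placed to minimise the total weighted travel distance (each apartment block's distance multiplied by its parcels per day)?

For a sum of weighted absolute distances on a line, the optimum is the weighted median (not the mean). Total weight W = 329; half-weight = 164.5.
Sort by position and accumulate weight:
  km 1 (Q, w=11) → cum 11
  km 2 (U, w=50) → cum 61
  km 3 (S, w=100) → cum 161
  km 8 (P, w=70) → cum 231  ≥ 164.5 → median here
  km 26 (T, w=90) → cum 321
  km 28 (R, w=8) → cum 329
Optimal location: km 8.

x = 8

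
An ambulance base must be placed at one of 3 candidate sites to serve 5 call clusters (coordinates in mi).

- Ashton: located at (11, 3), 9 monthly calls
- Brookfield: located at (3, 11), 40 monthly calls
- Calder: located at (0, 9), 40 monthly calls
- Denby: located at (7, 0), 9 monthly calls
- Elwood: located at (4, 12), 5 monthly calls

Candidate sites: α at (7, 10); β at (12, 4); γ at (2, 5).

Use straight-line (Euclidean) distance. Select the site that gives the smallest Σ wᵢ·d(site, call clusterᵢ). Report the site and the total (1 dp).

Total weighted distance at each candidate:
  α (7, 10): total = 628.4
  β (12, 4): total = 1103.0
  γ (2, 5): total = 605.2
Minimum is at γ with total 605.2 mi.

γ, total 605.2 mi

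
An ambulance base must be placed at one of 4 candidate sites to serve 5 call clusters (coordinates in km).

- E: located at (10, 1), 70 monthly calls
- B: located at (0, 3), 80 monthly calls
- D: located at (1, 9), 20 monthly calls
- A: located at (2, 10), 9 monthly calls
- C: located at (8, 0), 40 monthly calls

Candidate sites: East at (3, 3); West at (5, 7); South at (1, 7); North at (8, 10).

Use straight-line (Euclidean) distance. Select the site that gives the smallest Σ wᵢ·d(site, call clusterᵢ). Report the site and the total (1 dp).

Total weighted distance at each candidate:
  East (3, 3): total = 1173.0
  West (5, 7): total = 1491.2
  South (1, 7): total = 1551.5
  North (8, 10): total = 2091.2
Minimum is at East with total 1173.0 km.

East, total 1173.0 km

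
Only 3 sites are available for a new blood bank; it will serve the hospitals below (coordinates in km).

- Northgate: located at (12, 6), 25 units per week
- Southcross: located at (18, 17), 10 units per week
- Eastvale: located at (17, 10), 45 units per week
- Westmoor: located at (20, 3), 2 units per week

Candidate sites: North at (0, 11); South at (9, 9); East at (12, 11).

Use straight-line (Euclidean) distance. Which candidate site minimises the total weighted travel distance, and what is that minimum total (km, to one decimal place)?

East, total 461.9 km

Total weighted distance at each candidate:
  North (0, 11): total = 1324.1
  South (9, 9): total = 614.3
  East (12, 11): total = 461.9
Minimum is at East with total 461.9 km.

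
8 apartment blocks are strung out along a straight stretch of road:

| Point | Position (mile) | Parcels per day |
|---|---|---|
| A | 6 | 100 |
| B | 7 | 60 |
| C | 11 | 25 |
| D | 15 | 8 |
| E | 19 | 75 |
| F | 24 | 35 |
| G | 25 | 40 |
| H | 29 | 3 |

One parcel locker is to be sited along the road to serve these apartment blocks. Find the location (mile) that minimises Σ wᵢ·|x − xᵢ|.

For a sum of weighted absolute distances on a line, the optimum is the weighted median (not the mean). Total weight W = 346; half-weight = 173.
Sort by position and accumulate weight:
  mile 6 (A, w=100) → cum 100
  mile 7 (B, w=60) → cum 160
  mile 11 (C, w=25) → cum 185  ≥ 173 → median here
  mile 15 (D, w=8) → cum 193
  mile 19 (E, w=75) → cum 268
  mile 24 (F, w=35) → cum 303
  mile 25 (G, w=40) → cum 343
  mile 29 (H, w=3) → cum 346
Optimal location: mile 11.

x = 11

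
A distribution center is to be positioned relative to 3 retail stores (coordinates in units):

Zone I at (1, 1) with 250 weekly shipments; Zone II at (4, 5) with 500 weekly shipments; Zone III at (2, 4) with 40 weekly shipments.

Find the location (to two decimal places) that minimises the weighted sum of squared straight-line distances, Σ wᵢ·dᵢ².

The minimiser of Σwᵢ‖p−pᵢ‖² is the weighted centroid p* = (Σwᵢpᵢ)/(Σwᵢ).
Σwᵢ = 790.
Σwᵢxᵢ = 250·1 + 500·4 + 40·2 = 2330.
Σwᵢyᵢ = 250·1 + 500·5 + 40·4 = 2910.
x* = 2330/790 = 2.95, y* = 2910/790 = 3.68.

(2.95, 3.68)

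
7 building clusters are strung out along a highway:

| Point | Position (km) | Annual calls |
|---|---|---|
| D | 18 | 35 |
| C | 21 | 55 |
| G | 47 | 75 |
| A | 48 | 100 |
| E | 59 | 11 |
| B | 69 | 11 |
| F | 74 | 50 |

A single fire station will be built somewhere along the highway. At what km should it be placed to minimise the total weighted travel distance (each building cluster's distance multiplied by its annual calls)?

x = 48

For a sum of weighted absolute distances on a line, the optimum is the weighted median (not the mean). Total weight W = 337; half-weight = 168.5.
Sort by position and accumulate weight:
  km 18 (D, w=35) → cum 35
  km 21 (C, w=55) → cum 90
  km 47 (G, w=75) → cum 165
  km 48 (A, w=100) → cum 265  ≥ 168.5 → median here
  km 59 (E, w=11) → cum 276
  km 69 (B, w=11) → cum 287
  km 74 (F, w=50) → cum 337
Optimal location: km 48.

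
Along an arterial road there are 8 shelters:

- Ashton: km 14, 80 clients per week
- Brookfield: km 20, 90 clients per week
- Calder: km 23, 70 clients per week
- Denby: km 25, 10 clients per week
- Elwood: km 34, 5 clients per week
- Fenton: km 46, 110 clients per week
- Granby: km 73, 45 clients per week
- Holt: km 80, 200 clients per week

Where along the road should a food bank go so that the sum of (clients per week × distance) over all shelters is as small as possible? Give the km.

x = 46

For a sum of weighted absolute distances on a line, the optimum is the weighted median (not the mean). Total weight W = 610; half-weight = 305.
Sort by position and accumulate weight:
  km 14 (Ashton, w=80) → cum 80
  km 20 (Brookfield, w=90) → cum 170
  km 23 (Calder, w=70) → cum 240
  km 25 (Denby, w=10) → cum 250
  km 34 (Elwood, w=5) → cum 255
  km 46 (Fenton, w=110) → cum 365  ≥ 305 → median here
  km 73 (Granby, w=45) → cum 410
  km 80 (Holt, w=200) → cum 610
Optimal location: km 46.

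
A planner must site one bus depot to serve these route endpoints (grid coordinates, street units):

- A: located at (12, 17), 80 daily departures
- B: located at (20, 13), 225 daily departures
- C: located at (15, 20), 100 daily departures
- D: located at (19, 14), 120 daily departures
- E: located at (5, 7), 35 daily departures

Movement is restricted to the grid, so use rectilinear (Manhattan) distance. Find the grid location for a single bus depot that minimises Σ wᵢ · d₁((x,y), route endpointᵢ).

Manhattan distance separates: Σwᵢ(|x−xᵢ|+|y−yᵢ|) = Σwᵢ|x−xᵢ| + Σwᵢ|y−yᵢ|, so x and y are optimised independently as 1-D weighted medians.
Total weight W = 560; half = 280.
x-coordinate, sorted with cumulative weight:
  x=5 (E, w=35) cum 35
  x=12 (A, w=80) cum 115
  x=15 (C, w=100) cum 215
  x=19 (D, w=120) cum 335  ← median
  x=20 (B, w=225) cum 560
⇒ x* = 19
y-coordinate, sorted with cumulative weight:
  y=7 (E, w=35) cum 35
  y=13 (B, w=225) cum 260
  y=14 (D, w=120) cum 380  ← median
  y=17 (A, w=80) cum 460
  y=20 (C, w=100) cum 560
⇒ y* = 14

(19, 14)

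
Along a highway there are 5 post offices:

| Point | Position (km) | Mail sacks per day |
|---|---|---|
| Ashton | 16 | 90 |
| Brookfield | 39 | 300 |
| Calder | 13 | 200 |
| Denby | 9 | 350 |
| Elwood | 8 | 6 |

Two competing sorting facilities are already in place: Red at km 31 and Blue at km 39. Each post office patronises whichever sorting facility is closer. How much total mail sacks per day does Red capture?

646

The indifferent point is the midpoint (31+39)/2 = 35; post offices left of it (closer to Red at 31) go to Red, those right go to Blue.
  Elwood at 8 (w=6) → Red
  Denby at 9 (w=350) → Red
  Calder at 13 (w=200) → Red
  Ashton at 16 (w=90) → Red
  Brookfield at 39 (w=300) → Blue
Red captures 646; Blue captures 300.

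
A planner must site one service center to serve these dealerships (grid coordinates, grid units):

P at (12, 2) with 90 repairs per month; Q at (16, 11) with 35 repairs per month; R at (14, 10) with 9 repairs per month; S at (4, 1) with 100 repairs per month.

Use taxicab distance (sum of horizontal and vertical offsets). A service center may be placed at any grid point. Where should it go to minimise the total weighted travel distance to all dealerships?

(12, 2)

Manhattan distance separates: Σwᵢ(|x−xᵢ|+|y−yᵢ|) = Σwᵢ|x−xᵢ| + Σwᵢ|y−yᵢ|, so x and y are optimised independently as 1-D weighted medians.
Total weight W = 234; half = 117.
x-coordinate, sorted with cumulative weight:
  x=4 (S, w=100) cum 100
  x=12 (P, w=90) cum 190  ← median
  x=14 (R, w=9) cum 199
  x=16 (Q, w=35) cum 234
⇒ x* = 12
y-coordinate, sorted with cumulative weight:
  y=1 (S, w=100) cum 100
  y=2 (P, w=90) cum 190  ← median
  y=10 (R, w=9) cum 199
  y=11 (Q, w=35) cum 234
⇒ y* = 2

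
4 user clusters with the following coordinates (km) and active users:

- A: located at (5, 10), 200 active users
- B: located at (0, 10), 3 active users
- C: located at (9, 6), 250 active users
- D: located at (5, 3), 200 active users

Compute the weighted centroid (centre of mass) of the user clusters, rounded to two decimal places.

(6.51, 6.32)

The minimiser of Σwᵢ‖p−pᵢ‖² is the weighted centroid p* = (Σwᵢpᵢ)/(Σwᵢ).
Σwᵢ = 653.
Σwᵢxᵢ = 200·5 + 3·0 + 250·9 + 200·5 = 4250.
Σwᵢyᵢ = 200·10 + 3·10 + 250·6 + 200·3 = 4130.
x* = 4250/653 = 6.51, y* = 4130/653 = 6.32.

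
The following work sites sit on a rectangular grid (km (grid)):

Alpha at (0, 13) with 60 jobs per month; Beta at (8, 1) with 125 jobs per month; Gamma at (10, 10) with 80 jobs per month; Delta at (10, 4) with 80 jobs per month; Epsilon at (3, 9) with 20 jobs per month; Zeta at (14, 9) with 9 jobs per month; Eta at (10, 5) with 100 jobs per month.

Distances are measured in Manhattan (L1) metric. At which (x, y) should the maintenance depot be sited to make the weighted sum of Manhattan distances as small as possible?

Manhattan distance separates: Σwᵢ(|x−xᵢ|+|y−yᵢ|) = Σwᵢ|x−xᵢ| + Σwᵢ|y−yᵢ|, so x and y are optimised independently as 1-D weighted medians.
Total weight W = 474; half = 237.
x-coordinate, sorted with cumulative weight:
  x=0 (Alpha, w=60) cum 60
  x=3 (Epsilon, w=20) cum 80
  x=8 (Beta, w=125) cum 205
  x=10 (Gamma, w=80) cum 285  ← median
  x=10 (Delta, w=80) cum 365
  x=10 (Eta, w=100) cum 465
  x=14 (Zeta, w=9) cum 474
⇒ x* = 10
y-coordinate, sorted with cumulative weight:
  y=1 (Beta, w=125) cum 125
  y=4 (Delta, w=80) cum 205
  y=5 (Eta, w=100) cum 305  ← median
  y=9 (Epsilon, w=20) cum 325
  y=9 (Zeta, w=9) cum 334
  y=10 (Gamma, w=80) cum 414
  y=13 (Alpha, w=60) cum 474
⇒ y* = 5

(10, 5)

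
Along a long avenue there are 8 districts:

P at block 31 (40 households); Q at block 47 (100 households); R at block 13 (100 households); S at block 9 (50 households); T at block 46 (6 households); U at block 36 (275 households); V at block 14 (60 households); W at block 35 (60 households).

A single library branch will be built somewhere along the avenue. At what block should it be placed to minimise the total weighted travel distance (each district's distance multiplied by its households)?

x = 36

For a sum of weighted absolute distances on a line, the optimum is the weighted median (not the mean). Total weight W = 691; half-weight = 345.5.
Sort by position and accumulate weight:
  block 9 (S, w=50) → cum 50
  block 13 (R, w=100) → cum 150
  block 14 (V, w=60) → cum 210
  block 31 (P, w=40) → cum 250
  block 35 (W, w=60) → cum 310
  block 36 (U, w=275) → cum 585  ≥ 345.5 → median here
  block 46 (T, w=6) → cum 591
  block 47 (Q, w=100) → cum 691
Optimal location: block 36.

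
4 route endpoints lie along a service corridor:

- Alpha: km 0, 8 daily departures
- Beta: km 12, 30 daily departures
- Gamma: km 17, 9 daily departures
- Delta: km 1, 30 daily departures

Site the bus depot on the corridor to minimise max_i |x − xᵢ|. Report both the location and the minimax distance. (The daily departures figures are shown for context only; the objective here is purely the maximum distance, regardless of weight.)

The 1-center on a line is the midpoint of the two extreme points: leftmost at 0, rightmost at 17.
Optimal location = (0 + 17)/2 = 8.5; maximum distance = (17 − 0)/2 = 8.5.

location 8.5, max distance 8.5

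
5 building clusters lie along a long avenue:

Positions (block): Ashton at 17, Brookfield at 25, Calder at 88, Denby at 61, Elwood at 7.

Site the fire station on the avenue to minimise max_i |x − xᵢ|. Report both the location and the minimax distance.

location 47.5, max distance 40.5

The 1-center on a line is the midpoint of the two extreme points: leftmost at 7, rightmost at 88.
Optimal location = (7 + 88)/2 = 47.5; maximum distance = (88 − 7)/2 = 40.5.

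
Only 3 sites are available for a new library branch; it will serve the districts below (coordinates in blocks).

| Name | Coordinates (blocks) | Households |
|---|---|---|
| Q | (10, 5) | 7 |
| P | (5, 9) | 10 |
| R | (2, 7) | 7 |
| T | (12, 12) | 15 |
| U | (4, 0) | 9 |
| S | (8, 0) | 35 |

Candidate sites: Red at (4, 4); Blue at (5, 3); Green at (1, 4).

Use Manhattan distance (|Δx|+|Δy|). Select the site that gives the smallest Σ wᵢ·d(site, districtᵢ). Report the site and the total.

Total weighted distance at each candidate:
  Red (4, 4): total = 700
  Blue (5, 3): total = 644
  Green (1, 4): total = 921
Minimum is at Blue with total 644 blocks.

Blue, total 644 blocks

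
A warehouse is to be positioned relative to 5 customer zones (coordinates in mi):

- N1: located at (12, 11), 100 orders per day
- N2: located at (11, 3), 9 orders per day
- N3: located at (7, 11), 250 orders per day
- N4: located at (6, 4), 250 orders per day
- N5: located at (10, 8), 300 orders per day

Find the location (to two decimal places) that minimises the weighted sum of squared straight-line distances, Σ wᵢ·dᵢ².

The minimiser of Σwᵢ‖p−pᵢ‖² is the weighted centroid p* = (Σwᵢpᵢ)/(Σwᵢ).
Σwᵢ = 909.
Σwᵢxᵢ = 100·12 + 9·11 + 250·7 + 250·6 + 300·10 = 7549.
Σwᵢyᵢ = 100·11 + 9·3 + 250·11 + 250·4 + 300·8 = 7277.
x* = 7549/909 = 8.30, y* = 7277/909 = 8.01.

(8.30, 8.01)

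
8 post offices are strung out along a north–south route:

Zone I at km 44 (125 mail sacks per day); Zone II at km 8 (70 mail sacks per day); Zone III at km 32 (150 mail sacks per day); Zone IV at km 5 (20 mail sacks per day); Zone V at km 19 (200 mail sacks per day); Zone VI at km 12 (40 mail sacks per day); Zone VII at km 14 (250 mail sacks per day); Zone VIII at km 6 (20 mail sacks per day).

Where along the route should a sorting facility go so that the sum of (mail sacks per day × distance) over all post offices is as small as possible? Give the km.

For a sum of weighted absolute distances on a line, the optimum is the weighted median (not the mean). Total weight W = 875; half-weight = 437.5.
Sort by position and accumulate weight:
  km 5 (Zone IV, w=20) → cum 20
  km 6 (Zone VIII, w=20) → cum 40
  km 8 (Zone II, w=70) → cum 110
  km 12 (Zone VI, w=40) → cum 150
  km 14 (Zone VII, w=250) → cum 400
  km 19 (Zone V, w=200) → cum 600  ≥ 437.5 → median here
  km 32 (Zone III, w=150) → cum 750
  km 44 (Zone I, w=125) → cum 875
Optimal location: km 19.

x = 19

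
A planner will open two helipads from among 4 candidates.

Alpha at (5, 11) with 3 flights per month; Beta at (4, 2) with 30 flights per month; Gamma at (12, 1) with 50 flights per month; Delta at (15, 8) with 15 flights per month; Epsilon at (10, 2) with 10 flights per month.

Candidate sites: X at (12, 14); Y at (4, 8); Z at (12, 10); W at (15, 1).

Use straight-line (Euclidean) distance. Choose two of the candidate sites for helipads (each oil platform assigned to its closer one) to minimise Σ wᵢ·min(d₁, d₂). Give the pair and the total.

Evaluate every pair (each demand assigned to the nearer of the two):
  {Y, W}: total = 495.5
  {Z, W}: total = 607.6
  {X, W}: total = 655.8
  {Y, Z}: total = 776.0
  {X, Y}: total = 906.5
  {X, Z}: total = 947.2
Best pair: {Y, W} with total 495.5.

{Y, W}, total 495.5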